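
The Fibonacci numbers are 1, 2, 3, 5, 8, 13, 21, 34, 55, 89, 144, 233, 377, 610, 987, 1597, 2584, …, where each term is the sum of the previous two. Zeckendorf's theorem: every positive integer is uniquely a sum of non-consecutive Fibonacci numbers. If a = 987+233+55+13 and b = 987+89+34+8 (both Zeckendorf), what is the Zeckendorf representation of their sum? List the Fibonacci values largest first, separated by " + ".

The two numbers are 1288 and 1118, so their sum is 2406.
1597 ≤ 2406 < 2584, so take 1597; remainder 809
610 ≤ 809 < 987, so take 610; remainder 199
144 ≤ 199 < 233, so take 144; remainder 55
55 ≤ 55 < 89, so take 55; remainder 0

1597 + 610 + 144 + 55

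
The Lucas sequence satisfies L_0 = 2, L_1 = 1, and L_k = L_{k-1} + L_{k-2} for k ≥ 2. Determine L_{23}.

Iterating the recurrence up to L_{15} = 1364 and L_{14} = 843:
L_{16} = L_{15} + L_{14} = 1364 + 843 = 2207
L_{17} = L_{16} + L_{15} = 2207 + 1364 = 3571
L_{18} = L_{17} + L_{16} = 3571 + 2207 = 5778
L_{19} = L_{18} + L_{17} = 5778 + 3571 = 9349
L_{20} = L_{19} + L_{18} = 9349 + 5778 = 15127
L_{21} = L_{20} + L_{19} = 15127 + 9349 = 24476
L_{22} = L_{21} + L_{20} = 24476 + 15127 = 39603
L_{23} = L_{22} + L_{21} = 39603 + 24476 = 64079

64079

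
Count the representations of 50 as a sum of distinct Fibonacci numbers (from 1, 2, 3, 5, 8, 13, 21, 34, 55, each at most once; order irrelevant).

6

50 = 34+13+3 = 34+13+2+1 = 34+8+5+3 = … (3 more), for 6 in all.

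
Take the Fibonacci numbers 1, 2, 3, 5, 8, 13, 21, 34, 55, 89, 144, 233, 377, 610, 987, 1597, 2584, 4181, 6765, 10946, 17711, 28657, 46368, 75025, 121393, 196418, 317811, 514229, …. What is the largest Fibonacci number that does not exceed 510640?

317811 ≤ 510640 < 514229, so the largest Fibonacci number not exceeding 510640 is 317811.

317811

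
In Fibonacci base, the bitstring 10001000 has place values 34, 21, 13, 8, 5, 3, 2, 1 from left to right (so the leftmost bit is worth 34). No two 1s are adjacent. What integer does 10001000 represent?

Summing the place values of the 1 bits: 34 + 5 = 39.

39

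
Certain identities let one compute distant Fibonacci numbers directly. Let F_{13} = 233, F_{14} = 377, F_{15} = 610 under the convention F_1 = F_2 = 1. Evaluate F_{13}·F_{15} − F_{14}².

233·610 − 377² = 142130 − 142129 = 1. (Cassini's identity: F_{k−1}F_{k+1} − F_k² = (−1)^k.)

1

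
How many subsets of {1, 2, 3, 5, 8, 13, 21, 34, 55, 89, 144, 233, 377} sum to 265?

12

Starting from the Zeckendorf form and repeatedly splitting a term F_k into F_{k−1} + F_{k−2} (when neither is already used) reaches every representation.
265 = 233+21+8+3 = 233+21+8+2+1 = 144+89+21+8+3 = 233+21+5+3+2+1 = 144+89+21+8+2+1 = … (7 more), for 12 in all.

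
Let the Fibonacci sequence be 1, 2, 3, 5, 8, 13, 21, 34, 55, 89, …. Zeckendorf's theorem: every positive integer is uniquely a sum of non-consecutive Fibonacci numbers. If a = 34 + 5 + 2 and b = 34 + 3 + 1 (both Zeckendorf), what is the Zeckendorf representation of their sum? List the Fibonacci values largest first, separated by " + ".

The two numbers are 41 and 38, so their sum is 79.
Greedy algorithm:
79: greatest Fibonacci not exceeding it is 55, leaving 24
24: greatest Fibonacci not exceeding it is 21, leaving 3
3: greatest Fibonacci not exceeding it is 3, leaving 0

55 + 21 + 3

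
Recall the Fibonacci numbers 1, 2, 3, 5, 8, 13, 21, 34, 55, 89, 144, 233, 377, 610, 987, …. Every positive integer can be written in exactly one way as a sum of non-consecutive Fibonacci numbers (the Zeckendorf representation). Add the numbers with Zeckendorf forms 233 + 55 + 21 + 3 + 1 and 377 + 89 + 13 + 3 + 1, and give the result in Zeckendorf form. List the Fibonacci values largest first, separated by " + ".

610 + 144 + 34 + 8

The two numbers are 313 and 483, so their sum is 796.
take 610 (≤ 796); 796 − 610 = 186
take 144 (≤ 186); 186 − 144 = 42
take 34 (≤ 42); 42 − 34 = 8
take 8 (≤ 8); 8 − 8 = 0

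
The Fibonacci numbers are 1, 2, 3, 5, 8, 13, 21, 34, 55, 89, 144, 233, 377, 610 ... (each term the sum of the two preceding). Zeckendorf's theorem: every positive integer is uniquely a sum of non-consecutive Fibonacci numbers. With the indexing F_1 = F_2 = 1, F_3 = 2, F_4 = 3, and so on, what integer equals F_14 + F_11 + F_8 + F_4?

F_14 + F_11 + F_8 + F_4 = 377 + 89 + 21 + 3 = 490.

490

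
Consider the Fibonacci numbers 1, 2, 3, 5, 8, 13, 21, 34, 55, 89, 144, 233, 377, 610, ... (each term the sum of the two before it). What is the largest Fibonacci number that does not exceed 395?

377 ≤ 395 < 610, so the largest Fibonacci number not exceeding 395 is 377.

377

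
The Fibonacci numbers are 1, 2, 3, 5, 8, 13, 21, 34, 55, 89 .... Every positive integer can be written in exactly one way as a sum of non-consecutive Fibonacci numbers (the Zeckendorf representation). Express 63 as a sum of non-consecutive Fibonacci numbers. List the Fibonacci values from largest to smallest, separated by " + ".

55 + 8

63 − 55 = 8
8 − 8 = 0
So 63 = 55 + 8, with no two terms consecutive in the sequence.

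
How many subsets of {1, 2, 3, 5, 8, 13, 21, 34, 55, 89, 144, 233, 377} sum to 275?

15

275 = 233+34+8 = 233+34+5+3 = 233+21+13+8 = … (12 more), for 15 in all.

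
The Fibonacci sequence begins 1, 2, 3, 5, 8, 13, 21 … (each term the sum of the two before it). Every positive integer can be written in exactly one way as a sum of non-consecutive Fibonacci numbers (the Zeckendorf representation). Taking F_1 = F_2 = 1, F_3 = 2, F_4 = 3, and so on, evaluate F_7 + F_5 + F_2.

F_7 + F_5 + F_2 = 13 + 5 + 1 = 19.

19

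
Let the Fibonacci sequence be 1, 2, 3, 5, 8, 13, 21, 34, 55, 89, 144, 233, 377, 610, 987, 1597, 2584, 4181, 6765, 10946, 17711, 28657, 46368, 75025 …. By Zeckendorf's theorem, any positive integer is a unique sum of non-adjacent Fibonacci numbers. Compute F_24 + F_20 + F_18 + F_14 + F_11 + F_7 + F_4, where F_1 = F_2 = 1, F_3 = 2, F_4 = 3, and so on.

56199

F_24 + F_20 + F_18 + F_14 + F_11 + F_7 + F_4 = 46368 + 6765 + 2584 + 377 + 89 + 13 + 3 = 56199.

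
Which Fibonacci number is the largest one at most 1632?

1597

1597 ≤ 1632 < 2584, so the largest Fibonacci number not exceeding 1632 is 1597.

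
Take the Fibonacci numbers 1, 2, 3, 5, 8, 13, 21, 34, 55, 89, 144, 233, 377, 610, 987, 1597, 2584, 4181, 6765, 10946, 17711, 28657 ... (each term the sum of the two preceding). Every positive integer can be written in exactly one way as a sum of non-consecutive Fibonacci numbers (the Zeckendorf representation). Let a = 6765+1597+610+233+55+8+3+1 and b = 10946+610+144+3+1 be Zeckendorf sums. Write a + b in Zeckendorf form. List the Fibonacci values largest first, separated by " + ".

17711 + 2584 + 610 + 55 + 13 + 3

The two numbers are 9272 and 11704, so their sum is 20976.
17711 ≤ 20976 < 28657, so take 17711; remainder 3265
2584 ≤ 3265 < 4181, so take 2584; remainder 681
610 ≤ 681 < 987, so take 610; remainder 71
55 ≤ 71 < 89, so take 55; remainder 16
13 ≤ 16 < 21, so take 13; remainder 3
3 ≤ 3 < 5, so take 3; remainder 0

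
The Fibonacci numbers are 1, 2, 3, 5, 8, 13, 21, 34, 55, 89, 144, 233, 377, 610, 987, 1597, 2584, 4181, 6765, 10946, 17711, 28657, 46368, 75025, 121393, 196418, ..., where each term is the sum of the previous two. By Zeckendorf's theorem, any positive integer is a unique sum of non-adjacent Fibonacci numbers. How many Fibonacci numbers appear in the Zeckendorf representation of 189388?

9

Repeatedly subtract the largest Fibonacci number that fits:
189388: greatest Fibonacci not exceeding it is 121393, leaving 67995
67995: greatest Fibonacci not exceeding it is 46368, leaving 21627
21627: greatest Fibonacci not exceeding it is 17711, leaving 3916
3916: greatest Fibonacci not exceeding it is 2584, leaving 1332
1332: greatest Fibonacci not exceeding it is 987, leaving 345
345: greatest Fibonacci not exceeding it is 233, leaving 112
112: greatest Fibonacci not exceeding it is 89, leaving 23
23: greatest Fibonacci not exceeding it is 21, leaving 2
2: greatest Fibonacci not exceeding it is 2, leaving 0
189388 = 121393 + 46368 + 17711 + 2584 + 987 + 233 + 89 + 21 + 2, which has 9 terms.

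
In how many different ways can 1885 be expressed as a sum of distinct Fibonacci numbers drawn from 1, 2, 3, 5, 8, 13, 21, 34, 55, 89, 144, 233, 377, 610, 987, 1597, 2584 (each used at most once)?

25

Starting from the Zeckendorf form and repeatedly splitting a term F_k into F_{k−1} + F_{k−2} (when neither is already used) reaches every representation.
1885 = 1597+233+55 = 1597+233+34+21 = 1597+144+89+55 = 987+610+233+55 = … (21 more), for 25 in all.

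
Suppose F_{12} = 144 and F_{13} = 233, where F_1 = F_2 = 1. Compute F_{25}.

75025

By F_{2k+1} = F_k² + F_{k+1}²: F_{25} = 144² + 233² = 20736 + 54289 = 75025.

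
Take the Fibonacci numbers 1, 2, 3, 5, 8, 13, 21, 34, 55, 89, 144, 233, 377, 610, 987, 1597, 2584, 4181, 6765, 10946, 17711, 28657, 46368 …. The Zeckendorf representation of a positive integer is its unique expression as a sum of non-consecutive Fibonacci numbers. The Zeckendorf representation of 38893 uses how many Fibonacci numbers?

8

subtract 28657 from 38893: 10236 remains
subtract 6765 from 10236: 3471 remains
subtract 2584 from 3471: 887 remains
subtract 610 from 887: 277 remains
subtract 233 from 277: 44 remains
subtract 34 from 44: 10 remains
subtract 8 from 10: 2 remains
subtract 2 from 2: 0 remains
38893 = 28657 + 6765 + 2584 + 610 + 233 + 34 + 8 + 2, which has 8 terms.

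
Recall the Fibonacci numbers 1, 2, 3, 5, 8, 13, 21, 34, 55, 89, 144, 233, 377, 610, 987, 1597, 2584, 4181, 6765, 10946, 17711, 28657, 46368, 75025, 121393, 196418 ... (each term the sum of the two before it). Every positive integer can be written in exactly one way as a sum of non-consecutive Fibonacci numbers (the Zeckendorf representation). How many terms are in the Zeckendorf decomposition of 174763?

6

Greedily peel off the largest Fibonacci term at each step:
174763 − 121393 = 53370
53370 − 46368 = 7002
7002 − 6765 = 237
237 − 233 = 4
4 − 3 = 1
1 − 1 = 0
174763 = 121393 + 46368 + 6765 + 233 + 3 + 1, which has 6 terms.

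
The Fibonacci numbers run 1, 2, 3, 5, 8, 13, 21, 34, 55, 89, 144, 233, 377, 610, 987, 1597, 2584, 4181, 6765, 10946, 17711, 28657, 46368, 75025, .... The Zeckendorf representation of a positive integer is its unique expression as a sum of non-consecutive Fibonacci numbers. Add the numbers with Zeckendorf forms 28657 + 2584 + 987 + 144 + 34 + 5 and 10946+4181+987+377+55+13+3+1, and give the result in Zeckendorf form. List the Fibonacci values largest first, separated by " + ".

46368 + 2584 + 21 + 1

The two numbers are 32411 and 16563, so their sum is 48974.
Greedy algorithm:
largest Fibonacci ≤ 48974 is 46368; 48974 − 46368 = 2606
largest Fibonacci ≤ 2606 is 2584; 2606 − 2584 = 22
largest Fibonacci ≤ 22 is 21; 22 − 21 = 1
largest Fibonacci ≤ 1 is 1; 1 − 1 = 0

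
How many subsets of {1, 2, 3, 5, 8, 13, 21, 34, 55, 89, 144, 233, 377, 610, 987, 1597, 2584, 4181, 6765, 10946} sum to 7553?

48

7553 = 6765+610+144+34 = 6765+610+144+21+13 = 6765+610+89+55+34 = … (45 more), for 48 in all.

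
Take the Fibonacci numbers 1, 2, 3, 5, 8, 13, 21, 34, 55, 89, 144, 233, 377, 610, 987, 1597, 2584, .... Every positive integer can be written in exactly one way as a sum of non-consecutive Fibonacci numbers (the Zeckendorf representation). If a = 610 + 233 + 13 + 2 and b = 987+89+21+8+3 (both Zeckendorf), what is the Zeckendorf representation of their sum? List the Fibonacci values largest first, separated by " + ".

1597 + 233 + 89 + 34 + 13

The two numbers are 858 and 1108, so their sum is 1966.
Greedily peel off the largest Fibonacci term at each step:
1966 − 1597 = 369
369 − 233 = 136
136 − 89 = 47
47 − 34 = 13
13 − 13 = 0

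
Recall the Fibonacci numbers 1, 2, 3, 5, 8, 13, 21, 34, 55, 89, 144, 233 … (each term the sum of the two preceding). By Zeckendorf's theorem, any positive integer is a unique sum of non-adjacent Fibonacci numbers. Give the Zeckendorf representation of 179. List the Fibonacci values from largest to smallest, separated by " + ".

144 + 34 + 1

Greedily peel off the largest Fibonacci term at each step:
179 − 144 = 35
35 − 34 = 1
1 − 1 = 0
So 179 = 144 + 34 + 1, with no two terms consecutive in the sequence.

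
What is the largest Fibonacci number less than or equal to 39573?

28657 ≤ 39573 < 46368, so the largest Fibonacci number not exceeding 39573 is 28657.

28657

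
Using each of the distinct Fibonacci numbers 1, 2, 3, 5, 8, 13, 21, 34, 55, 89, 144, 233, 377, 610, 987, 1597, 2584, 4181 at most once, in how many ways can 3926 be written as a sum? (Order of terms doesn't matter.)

3926 = 2584+987+233+89+21+8+3+1 = 2584+987+233+55+34+21+8+3+1 = 2584+610+377+233+89+21+8+3+1 = 2584+987+144+89+55+34+21+8+3+1 = 2584+610+377+233+55+34+21+8+3+1 = … (4 more), for 9 in all.

9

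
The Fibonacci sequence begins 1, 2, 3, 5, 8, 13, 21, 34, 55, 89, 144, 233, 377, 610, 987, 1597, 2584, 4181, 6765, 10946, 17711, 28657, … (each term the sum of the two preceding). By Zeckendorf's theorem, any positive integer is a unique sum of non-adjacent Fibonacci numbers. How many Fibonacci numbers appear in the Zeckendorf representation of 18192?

5

Greedily peel off the largest Fibonacci term at each step:
18192: greatest Fibonacci not exceeding it is 17711, leaving 481
481: greatest Fibonacci not exceeding it is 377, leaving 104
104: greatest Fibonacci not exceeding it is 89, leaving 15
15: greatest Fibonacci not exceeding it is 13, leaving 2
2: greatest Fibonacci not exceeding it is 2, leaving 0
18192 = 17711 + 377 + 89 + 13 + 2, which has 5 terms.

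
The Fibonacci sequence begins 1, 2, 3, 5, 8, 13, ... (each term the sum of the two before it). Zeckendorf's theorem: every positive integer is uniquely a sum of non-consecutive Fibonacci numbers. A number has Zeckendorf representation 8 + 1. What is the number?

8 + 1 = 9.

9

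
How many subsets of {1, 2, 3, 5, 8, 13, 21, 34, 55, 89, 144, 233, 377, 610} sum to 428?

Starting from the Zeckendorf form and repeatedly splitting a term F_k into F_{k−1} + F_{k−2} (when neither is already used) reaches every representation.
428 = 377+34+13+3+1 = 377+34+8+5+3+1 = 233+144+34+13+3+1 = 377+21+13+8+5+3+1 = 233+144+34+8+5+3+1 = … (4 more), for 9 in all.

9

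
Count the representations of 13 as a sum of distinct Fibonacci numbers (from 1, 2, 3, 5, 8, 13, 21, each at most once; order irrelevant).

13 = 13 = 8+5 = 8+3+2 — 3 representations.

3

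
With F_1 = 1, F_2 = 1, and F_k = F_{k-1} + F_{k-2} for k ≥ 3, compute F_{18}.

Iterating the recurrence up to F_{12} = 144 and F_{11} = 89:
F_{13} = F_{12} + F_{11} = 144 + 89 = 233
F_{14} = F_{13} + F_{12} = 233 + 144 = 377
F_{15} = F_{14} + F_{13} = 377 + 233 = 610
F_{16} = F_{15} + F_{14} = 610 + 377 = 987
F_{17} = F_{16} + F_{15} = 987 + 610 = 1597
F_{18} = F_{17} + F_{16} = 1597 + 987 = 2584

2584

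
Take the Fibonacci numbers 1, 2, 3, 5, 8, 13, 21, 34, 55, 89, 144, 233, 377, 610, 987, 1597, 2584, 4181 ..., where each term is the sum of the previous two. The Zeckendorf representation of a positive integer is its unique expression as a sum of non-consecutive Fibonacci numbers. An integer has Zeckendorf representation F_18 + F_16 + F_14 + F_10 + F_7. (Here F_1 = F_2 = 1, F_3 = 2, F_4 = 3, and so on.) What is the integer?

4016

F_18 + F_16 + F_14 + F_10 + F_7 = 2584 + 987 + 377 + 55 + 13 = 4016.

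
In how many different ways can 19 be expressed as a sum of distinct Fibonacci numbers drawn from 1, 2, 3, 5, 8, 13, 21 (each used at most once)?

19 = 13+5+1 = 13+3+2+1 = 8+5+3+2+1 — 3 representations.

3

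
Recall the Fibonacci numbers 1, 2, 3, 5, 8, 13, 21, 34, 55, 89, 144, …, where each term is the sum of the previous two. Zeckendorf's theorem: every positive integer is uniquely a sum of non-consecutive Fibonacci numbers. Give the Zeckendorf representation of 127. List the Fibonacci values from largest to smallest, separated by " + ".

89 + 34 + 3 + 1

Repeatedly subtract the largest Fibonacci number that fits:
89 ≤ 127 < 144, so take 89; remainder 38
34 ≤ 38 < 55, so take 34; remainder 4
3 ≤ 4 < 5, so take 3; remainder 1
1 ≤ 1 < 2, so take 1; remainder 0
So 127 = 89 + 34 + 3 + 1, with no two terms consecutive in the sequence.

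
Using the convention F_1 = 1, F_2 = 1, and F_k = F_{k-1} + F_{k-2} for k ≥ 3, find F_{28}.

317811

Iterating the recurrence up to F_{20} = 6765 and F_{19} = 4181:
F_{21} = F_{20} + F_{19} = 6765 + 4181 = 10946
F_{22} = F_{21} + F_{20} = 10946 + 6765 = 17711
F_{23} = F_{22} + F_{21} = 17711 + 10946 = 28657
F_{24} = F_{23} + F_{22} = 28657 + 17711 = 46368
F_{25} = F_{24} + F_{23} = 46368 + 28657 = 75025
F_{26} = F_{25} + F_{24} = 75025 + 46368 = 121393
F_{27} = F_{26} + F_{25} = 121393 + 75025 = 196418
F_{28} = F_{27} + F_{26} = 196418 + 121393 = 317811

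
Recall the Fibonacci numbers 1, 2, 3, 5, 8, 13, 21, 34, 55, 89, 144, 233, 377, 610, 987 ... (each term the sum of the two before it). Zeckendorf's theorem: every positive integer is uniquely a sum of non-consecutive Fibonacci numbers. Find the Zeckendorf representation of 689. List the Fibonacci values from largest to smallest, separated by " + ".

610 + 55 + 21 + 3

Greedily peel off the largest Fibonacci term at each step:
largest Fibonacci ≤ 689 is 610; 689 − 610 = 79
largest Fibonacci ≤ 79 is 55; 79 − 55 = 24
largest Fibonacci ≤ 24 is 21; 24 − 21 = 3
largest Fibonacci ≤ 3 is 3; 3 − 3 = 0
So 689 = 610 + 55 + 21 + 3, with no two terms consecutive in the sequence.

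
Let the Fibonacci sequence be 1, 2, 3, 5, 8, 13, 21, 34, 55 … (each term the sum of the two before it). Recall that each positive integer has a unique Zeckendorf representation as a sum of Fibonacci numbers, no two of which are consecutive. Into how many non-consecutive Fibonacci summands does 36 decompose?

2

take 34 (≤ 36); 36 − 34 = 2
take 2 (≤ 2); 2 − 2 = 0
36 = 34 + 2, which has 2 terms.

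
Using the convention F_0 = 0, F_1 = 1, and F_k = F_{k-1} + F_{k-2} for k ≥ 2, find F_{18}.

Iterating the recurrence up to F_{11} = 89 and F_{10} = 55:
F_{12} = F_{11} + F_{10} = 89 + 55 = 144
F_{13} = F_{12} + F_{11} = 144 + 89 = 233
F_{14} = F_{13} + F_{12} = 233 + 144 = 377
F_{15} = F_{14} + F_{13} = 377 + 233 = 610
F_{16} = F_{15} + F_{14} = 610 + 377 = 987
F_{17} = F_{16} + F_{15} = 987 + 610 = 1597
F_{18} = F_{17} + F_{16} = 1597 + 987 = 2584

2584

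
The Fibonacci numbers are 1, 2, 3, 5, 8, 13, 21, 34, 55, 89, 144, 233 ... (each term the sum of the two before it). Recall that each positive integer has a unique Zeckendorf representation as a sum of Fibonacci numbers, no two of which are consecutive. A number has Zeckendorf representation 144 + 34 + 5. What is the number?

183

144 + 34 + 5 = 183.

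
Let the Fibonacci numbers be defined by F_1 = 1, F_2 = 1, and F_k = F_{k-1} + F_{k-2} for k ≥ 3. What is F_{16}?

987

Iterating the recurrence up to F_{12} = 144 and F_{11} = 89:
F_{13} = F_{12} + F_{11} = 144 + 89 = 233
F_{14} = F_{13} + F_{12} = 233 + 144 = 377
F_{15} = F_{14} + F_{13} = 377 + 233 = 610
F_{16} = F_{15} + F_{14} = 610 + 377 = 987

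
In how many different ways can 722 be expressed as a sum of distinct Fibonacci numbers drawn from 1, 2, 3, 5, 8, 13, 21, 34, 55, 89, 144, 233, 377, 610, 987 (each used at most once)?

15

722 = 610+89+21+2 = 610+89+13+8+2 = 610+55+34+21+2 = 377+233+89+21+2 = 610+89+13+5+3+2 = … (10 more), for 15 in all.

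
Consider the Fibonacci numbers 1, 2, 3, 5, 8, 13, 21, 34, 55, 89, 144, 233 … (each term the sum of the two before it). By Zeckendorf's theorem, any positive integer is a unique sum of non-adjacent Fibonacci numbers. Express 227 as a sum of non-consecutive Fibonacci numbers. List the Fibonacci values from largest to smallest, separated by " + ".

144 + 55 + 21 + 5 + 2

Greedy algorithm:
largest Fibonacci ≤ 227 is 144; 227 − 144 = 83
largest Fibonacci ≤ 83 is 55; 83 − 55 = 28
largest Fibonacci ≤ 28 is 21; 28 − 21 = 7
largest Fibonacci ≤ 7 is 5; 7 − 5 = 2
largest Fibonacci ≤ 2 is 2; 2 − 2 = 0
So 227 = 144 + 55 + 21 + 5 + 2, with no two terms consecutive in the sequence.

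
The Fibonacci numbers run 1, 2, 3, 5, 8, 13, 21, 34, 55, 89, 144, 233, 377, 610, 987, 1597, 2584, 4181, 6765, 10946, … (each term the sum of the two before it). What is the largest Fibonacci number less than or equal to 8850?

6765

6765 ≤ 8850 < 10946, so the largest Fibonacci number not exceeding 8850 is 6765.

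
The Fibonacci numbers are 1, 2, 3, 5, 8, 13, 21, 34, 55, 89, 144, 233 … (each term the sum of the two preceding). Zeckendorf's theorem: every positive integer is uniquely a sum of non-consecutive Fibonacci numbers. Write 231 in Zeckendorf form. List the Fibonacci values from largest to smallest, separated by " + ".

144 + 55 + 21 + 8 + 3

take 144 (≤ 231); 231 − 144 = 87
take 55 (≤ 87); 87 − 55 = 32
take 21 (≤ 32); 32 − 21 = 11
take 8 (≤ 11); 11 − 8 = 3
take 3 (≤ 3); 3 − 3 = 0
So 231 = 144 + 55 + 21 + 8 + 3, with no two terms consecutive in the sequence.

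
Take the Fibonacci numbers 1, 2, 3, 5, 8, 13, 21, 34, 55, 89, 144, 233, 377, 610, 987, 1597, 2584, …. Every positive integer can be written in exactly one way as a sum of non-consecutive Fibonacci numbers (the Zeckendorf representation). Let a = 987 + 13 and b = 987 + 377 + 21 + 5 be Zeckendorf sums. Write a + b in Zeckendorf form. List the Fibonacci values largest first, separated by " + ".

The two numbers are 1000 and 1390, so their sum is 2390.
Repeatedly subtract the largest Fibonacci number that fits:
subtract 1597 from 2390: 793 remains
subtract 610 from 793: 183 remains
subtract 144 from 183: 39 remains
subtract 34 from 39: 5 remains
subtract 5 from 5: 0 remains

1597 + 610 + 144 + 34 + 5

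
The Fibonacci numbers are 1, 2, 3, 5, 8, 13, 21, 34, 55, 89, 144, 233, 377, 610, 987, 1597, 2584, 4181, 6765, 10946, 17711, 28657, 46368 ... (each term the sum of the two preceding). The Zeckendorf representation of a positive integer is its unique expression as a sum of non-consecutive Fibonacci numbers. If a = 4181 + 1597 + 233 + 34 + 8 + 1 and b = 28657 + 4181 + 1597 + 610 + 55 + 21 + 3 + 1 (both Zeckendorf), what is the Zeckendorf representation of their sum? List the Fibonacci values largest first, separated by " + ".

The two numbers are 6054 and 35125, so their sum is 41179.
Greedily peel off the largest Fibonacci term at each step:
largest Fibonacci ≤ 41179 is 28657; 41179 − 28657 = 12522
largest Fibonacci ≤ 12522 is 10946; 12522 − 10946 = 1576
largest Fibonacci ≤ 1576 is 987; 1576 − 987 = 589
largest Fibonacci ≤ 589 is 377; 589 − 377 = 212
largest Fibonacci ≤ 212 is 144; 212 − 144 = 68
largest Fibonacci ≤ 68 is 55; 68 − 55 = 13
largest Fibonacci ≤ 13 is 13; 13 − 13 = 0

28657 + 10946 + 987 + 377 + 144 + 55 + 13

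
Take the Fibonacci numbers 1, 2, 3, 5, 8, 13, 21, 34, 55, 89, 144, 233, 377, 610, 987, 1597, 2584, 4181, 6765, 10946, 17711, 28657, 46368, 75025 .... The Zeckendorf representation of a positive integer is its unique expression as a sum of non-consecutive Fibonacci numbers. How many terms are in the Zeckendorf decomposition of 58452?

6

46368 ≤ 58452 < 75025, so take 46368; remainder 12084
10946 ≤ 12084 < 17711, so take 10946; remainder 1138
987 ≤ 1138 < 1597, so take 987; remainder 151
144 ≤ 151 < 233, so take 144; remainder 7
5 ≤ 7 < 8, so take 5; remainder 2
2 ≤ 2 < 3, so take 2; remainder 0
58452 = 46368 + 10946 + 987 + 144 + 5 + 2, which has 6 terms.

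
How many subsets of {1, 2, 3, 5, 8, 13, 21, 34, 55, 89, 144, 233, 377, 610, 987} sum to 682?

12

Starting from the Zeckendorf form and repeatedly splitting a term F_k into F_{k−1} + F_{k−2} (when neither is already used) reaches every representation.
682 = 610+55+13+3+1 = 610+55+8+5+3+1 = 610+34+21+13+3+1 = 377+233+55+13+3+1 = 610+34+21+8+5+3+1 = … (7 more), for 12 in all.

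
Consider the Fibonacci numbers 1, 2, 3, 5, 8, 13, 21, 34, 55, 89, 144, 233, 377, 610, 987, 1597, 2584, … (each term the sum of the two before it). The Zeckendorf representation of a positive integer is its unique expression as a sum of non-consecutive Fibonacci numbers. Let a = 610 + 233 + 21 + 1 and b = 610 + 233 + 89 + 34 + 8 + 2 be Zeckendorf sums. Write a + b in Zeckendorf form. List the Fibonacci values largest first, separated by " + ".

1597 + 233 + 8 + 3

The two numbers are 865 and 976, so their sum is 1841.
Greedy algorithm:
largest Fibonacci ≤ 1841 is 1597; 1841 − 1597 = 244
largest Fibonacci ≤ 244 is 233; 244 − 233 = 11
largest Fibonacci ≤ 11 is 8; 11 − 8 = 3
largest Fibonacci ≤ 3 is 3; 3 − 3 = 0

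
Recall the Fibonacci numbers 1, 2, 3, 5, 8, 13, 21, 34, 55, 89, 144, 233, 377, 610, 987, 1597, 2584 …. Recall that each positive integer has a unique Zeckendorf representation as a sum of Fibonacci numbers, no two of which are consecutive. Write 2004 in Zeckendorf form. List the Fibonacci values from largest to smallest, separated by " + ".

2004: greatest Fibonacci not exceeding it is 1597, leaving 407
407: greatest Fibonacci not exceeding it is 377, leaving 30
30: greatest Fibonacci not exceeding it is 21, leaving 9
9: greatest Fibonacci not exceeding it is 8, leaving 1
1: greatest Fibonacci not exceeding it is 1, leaving 0
So 2004 = 1597 + 377 + 21 + 8 + 1, with no two terms consecutive in the sequence.

1597 + 377 + 21 + 8 + 1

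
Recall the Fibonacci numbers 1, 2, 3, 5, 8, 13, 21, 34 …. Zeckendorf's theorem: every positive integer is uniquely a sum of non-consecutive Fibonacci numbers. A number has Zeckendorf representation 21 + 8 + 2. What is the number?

31

21 + 8 + 2 = 31.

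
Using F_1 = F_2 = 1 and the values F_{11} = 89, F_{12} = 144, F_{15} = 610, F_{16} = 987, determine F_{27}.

By the addition formula F_{m+n} = F_m F_{n+1} + F_{m−1} F_n with m=12, n=15: F_{27} = 144·987 + 89·610 = 142128 + 54290 = 196418.

196418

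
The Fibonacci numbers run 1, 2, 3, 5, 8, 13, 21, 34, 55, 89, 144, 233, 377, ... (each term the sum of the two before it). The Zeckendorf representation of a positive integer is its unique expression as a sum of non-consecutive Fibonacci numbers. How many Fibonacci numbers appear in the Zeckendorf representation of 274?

4

233 ≤ 274 < 377, so take 233; remainder 41
34 ≤ 41 < 55, so take 34; remainder 7
5 ≤ 7 < 8, so take 5; remainder 2
2 ≤ 2 < 3, so take 2; remainder 0
274 = 233 + 34 + 5 + 2, which has 4 terms.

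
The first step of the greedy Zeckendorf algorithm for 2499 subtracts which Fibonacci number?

1597

1597 ≤ 2499 < 2584, so the largest Fibonacci number not exceeding 2499 is 1597.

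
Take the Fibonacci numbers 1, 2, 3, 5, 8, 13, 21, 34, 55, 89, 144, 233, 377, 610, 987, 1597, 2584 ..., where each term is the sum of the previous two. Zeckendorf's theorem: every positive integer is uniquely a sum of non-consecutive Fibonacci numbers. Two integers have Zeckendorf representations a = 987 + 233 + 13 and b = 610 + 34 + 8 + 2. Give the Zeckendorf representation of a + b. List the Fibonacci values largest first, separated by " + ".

1597 + 233 + 55 + 2

The two numbers are 1233 and 654, so their sum is 1887.
Greedy algorithm:
largest Fibonacci ≤ 1887 is 1597; 1887 − 1597 = 290
largest Fibonacci ≤ 290 is 233; 290 − 233 = 57
largest Fibonacci ≤ 57 is 55; 57 − 55 = 2
largest Fibonacci ≤ 2 is 2; 2 − 2 = 0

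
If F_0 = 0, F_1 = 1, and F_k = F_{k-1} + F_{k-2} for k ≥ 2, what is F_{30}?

832040

Iterating the recurrence up to F_{23} = 28657 and F_{22} = 17711:
F_{24} = F_{23} + F_{22} = 28657 + 17711 = 46368
F_{25} = F_{24} + F_{23} = 46368 + 28657 = 75025
F_{26} = F_{25} + F_{24} = 75025 + 46368 = 121393
F_{27} = F_{26} + F_{25} = 121393 + 75025 = 196418
F_{28} = F_{27} + F_{26} = 196418 + 121393 = 317811
F_{29} = F_{28} + F_{27} = 317811 + 196418 = 514229
F_{30} = F_{29} + F_{28} = 514229 + 317811 = 832040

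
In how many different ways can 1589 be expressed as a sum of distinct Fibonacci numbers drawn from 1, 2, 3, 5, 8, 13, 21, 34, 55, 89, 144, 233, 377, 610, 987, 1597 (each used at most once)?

12

Starting from the Zeckendorf form and repeatedly splitting a term F_k into F_{k−1} + F_{k−2} (when neither is already used) reaches every representation.
1589 = 987+377+144+55+21+5 = 987+377+144+55+21+3+2 = 987+377+144+55+13+8+5 = 987+377+144+55+13+8+3+2 = … (8 more), for 12 in all.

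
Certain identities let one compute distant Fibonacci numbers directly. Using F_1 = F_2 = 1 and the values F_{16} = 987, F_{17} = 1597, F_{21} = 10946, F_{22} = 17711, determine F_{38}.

By the addition formula F_{m+n} = F_m F_{n+1} + F_{m−1} F_n with m=17, n=21: F_{38} = 1597·17711 + 987·10946 = 28284467 + 10803702 = 39088169.

39088169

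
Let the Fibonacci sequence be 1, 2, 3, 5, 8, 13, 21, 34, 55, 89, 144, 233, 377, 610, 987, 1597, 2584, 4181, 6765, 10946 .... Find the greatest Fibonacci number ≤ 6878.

6765 ≤ 6878 < 10946, so the largest Fibonacci number not exceeding 6878 is 6765.

6765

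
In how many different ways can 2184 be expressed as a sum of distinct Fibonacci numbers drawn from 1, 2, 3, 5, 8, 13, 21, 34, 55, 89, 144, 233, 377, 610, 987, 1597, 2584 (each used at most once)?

Starting from the Zeckendorf form and repeatedly splitting a term F_k into F_{k−1} + F_{k−2} (when neither is already used) reaches every representation.
2184 = 1597+377+144+55+8+3 = 1597+377+144+55+8+2+1 = 1597+377+144+34+21+8+3 = … (27 more), for 30 in all.

30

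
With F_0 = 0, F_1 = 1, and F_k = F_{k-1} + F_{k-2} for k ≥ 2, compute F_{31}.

1346269

Iterating the recurrence up to F_{24} = 46368 and F_{23} = 28657:
F_{25} = F_{24} + F_{23} = 46368 + 28657 = 75025
F_{26} = F_{25} + F_{24} = 75025 + 46368 = 121393
F_{27} = F_{26} + F_{25} = 121393 + 75025 = 196418
F_{28} = F_{27} + F_{26} = 196418 + 121393 = 317811
F_{29} = F_{28} + F_{27} = 317811 + 196418 = 514229
F_{30} = F_{29} + F_{28} = 514229 + 317811 = 832040
F_{31} = F_{30} + F_{29} = 832040 + 514229 = 1346269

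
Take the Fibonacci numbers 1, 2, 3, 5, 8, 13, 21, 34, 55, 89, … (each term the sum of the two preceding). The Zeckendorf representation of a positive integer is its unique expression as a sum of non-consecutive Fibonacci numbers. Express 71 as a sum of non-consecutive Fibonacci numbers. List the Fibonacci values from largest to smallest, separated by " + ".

largest Fibonacci ≤ 71 is 55; 71 − 55 = 16
largest Fibonacci ≤ 16 is 13; 16 − 13 = 3
largest Fibonacci ≤ 3 is 3; 3 − 3 = 0
So 71 = 55 + 13 + 3, with no two terms consecutive in the sequence.

55 + 13 + 3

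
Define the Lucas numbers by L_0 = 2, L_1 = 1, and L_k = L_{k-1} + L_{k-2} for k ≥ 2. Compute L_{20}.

15127

Iterating the recurrence up to L_{14} = 843 and L_{13} = 521:
L_{15} = L_{14} + L_{13} = 843 + 521 = 1364
L_{16} = L_{15} + L_{14} = 1364 + 843 = 2207
L_{17} = L_{16} + L_{15} = 2207 + 1364 = 3571
L_{18} = L_{17} + L_{16} = 3571 + 2207 = 5778
L_{19} = L_{18} + L_{17} = 5778 + 3571 = 9349
L_{20} = L_{19} + L_{18} = 9349 + 5778 = 15127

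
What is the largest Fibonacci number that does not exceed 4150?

2584 ≤ 4150 < 4181, so the largest Fibonacci number not exceeding 4150 is 2584.

2584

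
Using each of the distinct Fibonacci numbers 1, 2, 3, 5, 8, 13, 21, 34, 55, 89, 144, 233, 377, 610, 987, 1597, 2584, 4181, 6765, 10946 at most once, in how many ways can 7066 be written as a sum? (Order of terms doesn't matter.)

48

Each representation comes from the Zeckendorf form by replacing some F_k with F_{k−1} + F_{k−2} where possible.
7066 = 6765+233+55+13 = 6765+233+55+8+5 = 6765+233+34+21+13 = 6765+144+89+55+13 = … (44 more), for 48 in all.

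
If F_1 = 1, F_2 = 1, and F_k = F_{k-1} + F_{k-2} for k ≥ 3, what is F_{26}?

121393

Iterating the recurrence up to F_{22} = 17711 and F_{21} = 10946:
F_{23} = F_{22} + F_{21} = 17711 + 10946 = 28657
F_{24} = F_{23} + F_{22} = 28657 + 17711 = 46368
F_{25} = F_{24} + F_{23} = 46368 + 28657 = 75025
F_{26} = F_{25} + F_{24} = 75025 + 46368 = 121393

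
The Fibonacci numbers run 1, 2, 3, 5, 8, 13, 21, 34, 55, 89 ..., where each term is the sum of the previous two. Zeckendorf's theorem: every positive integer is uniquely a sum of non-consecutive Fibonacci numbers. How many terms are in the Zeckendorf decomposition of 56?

56 − 55 = 1
1 − 1 = 0
56 = 55 + 1, which has 2 terms.

2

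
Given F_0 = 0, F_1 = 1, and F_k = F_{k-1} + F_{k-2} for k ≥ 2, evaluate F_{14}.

Iterating the recurrence up to F_{9} = 34 and F_{8} = 21:
F_{10} = F_{9} + F_{8} = 34 + 21 = 55
F_{11} = F_{10} + F_{9} = 55 + 34 = 89
F_{12} = F_{11} + F_{10} = 89 + 55 = 144
F_{13} = F_{12} + F_{11} = 144 + 89 = 233
F_{14} = F_{13} + F_{12} = 233 + 144 = 377

377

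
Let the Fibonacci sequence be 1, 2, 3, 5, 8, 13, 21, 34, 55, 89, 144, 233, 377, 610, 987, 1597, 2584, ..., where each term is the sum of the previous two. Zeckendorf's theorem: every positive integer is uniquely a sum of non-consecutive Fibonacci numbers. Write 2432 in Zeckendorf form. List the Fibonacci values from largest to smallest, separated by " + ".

Repeatedly subtract the largest Fibonacci number that fits:
take 1597 (≤ 2432); 2432 − 1597 = 835
take 610 (≤ 835); 835 − 610 = 225
take 144 (≤ 225); 225 − 144 = 81
take 55 (≤ 81); 81 − 55 = 26
take 21 (≤ 26); 26 − 21 = 5
take 5 (≤ 5); 5 − 5 = 0
So 2432 = 1597 + 610 + 144 + 55 + 21 + 5, with no two terms consecutive in the sequence.

1597 + 610 + 144 + 55 + 21 + 5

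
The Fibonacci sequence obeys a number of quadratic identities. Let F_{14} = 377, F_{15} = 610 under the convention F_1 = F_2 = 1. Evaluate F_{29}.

By the addition formula F_{m+n} = F_m F_{n+1} + F_{m−1} F_n with m=15, n=14: F_{29} = 610·610 + 377·377 = 372100 + 142129 = 514229.

514229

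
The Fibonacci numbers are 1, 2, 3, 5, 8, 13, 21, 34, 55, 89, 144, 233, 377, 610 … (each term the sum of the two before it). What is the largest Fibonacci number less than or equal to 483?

377 ≤ 483 < 610, so the largest Fibonacci number not exceeding 483 is 377.

377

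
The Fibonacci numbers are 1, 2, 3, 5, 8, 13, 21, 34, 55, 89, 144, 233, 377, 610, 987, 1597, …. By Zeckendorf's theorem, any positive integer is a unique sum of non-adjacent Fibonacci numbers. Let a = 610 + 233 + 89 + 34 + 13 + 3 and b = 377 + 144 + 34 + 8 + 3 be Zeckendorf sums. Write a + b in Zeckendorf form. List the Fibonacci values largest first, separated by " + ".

The two numbers are 982 and 566, so their sum is 1548.
987 ≤ 1548 < 1597, so take 987; remainder 561
377 ≤ 561 < 610, so take 377; remainder 184
144 ≤ 184 < 233, so take 144; remainder 40
34 ≤ 40 < 55, so take 34; remainder 6
5 ≤ 6 < 8, so take 5; remainder 1
1 ≤ 1 < 2, so take 1; remainder 0

987 + 377 + 144 + 34 + 5 + 1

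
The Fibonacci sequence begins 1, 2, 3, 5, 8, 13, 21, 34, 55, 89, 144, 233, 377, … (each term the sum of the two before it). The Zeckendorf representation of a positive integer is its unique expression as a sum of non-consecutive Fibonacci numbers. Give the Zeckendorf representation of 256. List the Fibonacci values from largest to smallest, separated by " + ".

233 + 21 + 2

256 − 233 = 23
23 − 21 = 2
2 − 2 = 0
So 256 = 233 + 21 + 2, with no two terms consecutive in the sequence.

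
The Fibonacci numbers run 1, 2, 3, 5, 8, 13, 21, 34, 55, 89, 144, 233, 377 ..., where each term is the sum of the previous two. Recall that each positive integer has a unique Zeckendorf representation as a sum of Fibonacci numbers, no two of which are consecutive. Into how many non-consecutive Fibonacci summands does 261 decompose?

4

Greedy algorithm:
233 ≤ 261 < 377, so take 233; remainder 28
21 ≤ 28 < 34, so take 21; remainder 7
5 ≤ 7 < 8, so take 5; remainder 2
2 ≤ 2 < 3, so take 2; remainder 0
261 = 233 + 21 + 5 + 2, which has 4 terms.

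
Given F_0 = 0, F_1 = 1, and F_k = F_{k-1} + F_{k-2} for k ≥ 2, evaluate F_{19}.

4181

Iterating the recurrence up to F_{15} = 610 and F_{14} = 377:
F_{16} = F_{15} + F_{14} = 610 + 377 = 987
F_{17} = F_{16} + F_{15} = 987 + 610 = 1597
F_{18} = F_{17} + F_{16} = 1597 + 987 = 2584
F_{19} = F_{18} + F_{17} = 2584 + 1597 = 4181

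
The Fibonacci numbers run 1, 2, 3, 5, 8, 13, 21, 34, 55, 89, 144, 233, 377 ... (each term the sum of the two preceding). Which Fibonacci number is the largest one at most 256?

233 ≤ 256 < 377, so the largest Fibonacci number not exceeding 256 is 233.

233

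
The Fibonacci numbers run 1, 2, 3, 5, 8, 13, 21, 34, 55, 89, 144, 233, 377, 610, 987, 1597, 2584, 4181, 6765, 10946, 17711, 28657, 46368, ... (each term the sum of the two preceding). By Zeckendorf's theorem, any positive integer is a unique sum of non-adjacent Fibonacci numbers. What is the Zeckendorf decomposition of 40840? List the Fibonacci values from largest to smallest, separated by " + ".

take 28657 (≤ 40840); 40840 − 28657 = 12183
take 10946 (≤ 12183); 12183 − 10946 = 1237
take 987 (≤ 1237); 1237 − 987 = 250
take 233 (≤ 250); 250 − 233 = 17
take 13 (≤ 17); 17 − 13 = 4
take 3 (≤ 4); 4 − 3 = 1
take 1 (≤ 1); 1 − 1 = 0
So 40840 = 28657 + 10946 + 987 + 233 + 13 + 3 + 1, with no two terms consecutive in the sequence.

28657 + 10946 + 987 + 233 + 13 + 3 + 1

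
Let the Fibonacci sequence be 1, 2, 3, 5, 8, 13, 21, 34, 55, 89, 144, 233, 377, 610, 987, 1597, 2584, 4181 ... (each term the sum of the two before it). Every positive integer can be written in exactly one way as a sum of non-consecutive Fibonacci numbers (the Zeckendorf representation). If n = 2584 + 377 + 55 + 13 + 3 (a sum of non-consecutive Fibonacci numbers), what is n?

2584 + 377 + 55 + 13 + 3 = 3032.

3032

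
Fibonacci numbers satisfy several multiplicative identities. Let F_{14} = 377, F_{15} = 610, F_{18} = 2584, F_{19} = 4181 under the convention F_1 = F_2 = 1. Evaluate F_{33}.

3524578

By the addition formula F_{m+n} = F_m F_{n+1} + F_{m−1} F_n with m=19, n=14: F_{33} = 4181·610 + 2584·377 = 2550410 + 974168 = 3524578.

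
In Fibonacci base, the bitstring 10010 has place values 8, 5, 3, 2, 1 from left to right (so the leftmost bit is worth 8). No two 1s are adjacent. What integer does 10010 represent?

10

Summing the place values of the 1 bits: 8 + 2 = 10.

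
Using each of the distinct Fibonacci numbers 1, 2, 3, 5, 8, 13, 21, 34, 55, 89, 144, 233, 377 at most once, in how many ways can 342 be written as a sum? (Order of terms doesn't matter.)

342 = 233+89+13+5+2 = 233+55+34+13+5+2 = 144+89+55+34+13+5+2 — 3 representations.

3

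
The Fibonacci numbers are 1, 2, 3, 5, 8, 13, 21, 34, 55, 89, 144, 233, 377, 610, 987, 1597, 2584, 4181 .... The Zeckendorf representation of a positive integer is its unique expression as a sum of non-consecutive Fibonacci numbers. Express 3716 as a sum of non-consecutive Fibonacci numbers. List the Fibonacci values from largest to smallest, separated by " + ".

Greedy algorithm:
largest Fibonacci ≤ 3716 is 2584; 3716 − 2584 = 1132
largest Fibonacci ≤ 1132 is 987; 1132 − 987 = 145
largest Fibonacci ≤ 145 is 144; 145 − 144 = 1
largest Fibonacci ≤ 1 is 1; 1 − 1 = 0
So 3716 = 2584 + 987 + 144 + 1, with no two terms consecutive in the sequence.

2584 + 987 + 144 + 1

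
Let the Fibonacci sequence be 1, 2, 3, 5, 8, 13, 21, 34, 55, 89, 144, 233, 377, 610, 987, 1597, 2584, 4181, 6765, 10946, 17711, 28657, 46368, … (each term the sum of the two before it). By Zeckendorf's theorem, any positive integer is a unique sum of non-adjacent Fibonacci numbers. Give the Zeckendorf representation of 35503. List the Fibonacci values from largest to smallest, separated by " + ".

28657 + 6765 + 55 + 21 + 5

take 28657 (≤ 35503); 35503 − 28657 = 6846
take 6765 (≤ 6846); 6846 − 6765 = 81
take 55 (≤ 81); 81 − 55 = 26
take 21 (≤ 26); 26 − 21 = 5
take 5 (≤ 5); 5 − 5 = 0
So 35503 = 28657 + 6765 + 55 + 21 + 5, with no two terms consecutive in the sequence.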